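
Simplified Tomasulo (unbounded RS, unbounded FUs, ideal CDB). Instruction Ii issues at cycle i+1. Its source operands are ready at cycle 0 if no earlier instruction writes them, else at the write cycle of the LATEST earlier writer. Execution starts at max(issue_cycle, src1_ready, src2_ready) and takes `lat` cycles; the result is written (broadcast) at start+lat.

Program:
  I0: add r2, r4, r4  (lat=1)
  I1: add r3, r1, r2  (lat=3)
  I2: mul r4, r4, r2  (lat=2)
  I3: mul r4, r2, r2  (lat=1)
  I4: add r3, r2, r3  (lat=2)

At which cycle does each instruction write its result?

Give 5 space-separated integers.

Answer: 2 5 5 5 7

Derivation:
I0 add r2: issue@1 deps=(None,None) exec_start@1 write@2
I1 add r3: issue@2 deps=(None,0) exec_start@2 write@5
I2 mul r4: issue@3 deps=(None,0) exec_start@3 write@5
I3 mul r4: issue@4 deps=(0,0) exec_start@4 write@5
I4 add r3: issue@5 deps=(0,1) exec_start@5 write@7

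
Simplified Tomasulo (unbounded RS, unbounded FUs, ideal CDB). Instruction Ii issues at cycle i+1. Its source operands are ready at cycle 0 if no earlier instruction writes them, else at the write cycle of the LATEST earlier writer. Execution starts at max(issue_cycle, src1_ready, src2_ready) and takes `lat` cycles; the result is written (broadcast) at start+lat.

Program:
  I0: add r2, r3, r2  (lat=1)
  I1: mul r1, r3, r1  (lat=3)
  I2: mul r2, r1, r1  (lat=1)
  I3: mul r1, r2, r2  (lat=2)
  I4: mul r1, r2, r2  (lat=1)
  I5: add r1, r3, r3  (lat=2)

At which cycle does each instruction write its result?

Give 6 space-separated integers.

I0 add r2: issue@1 deps=(None,None) exec_start@1 write@2
I1 mul r1: issue@2 deps=(None,None) exec_start@2 write@5
I2 mul r2: issue@3 deps=(1,1) exec_start@5 write@6
I3 mul r1: issue@4 deps=(2,2) exec_start@6 write@8
I4 mul r1: issue@5 deps=(2,2) exec_start@6 write@7
I5 add r1: issue@6 deps=(None,None) exec_start@6 write@8

Answer: 2 5 6 8 7 8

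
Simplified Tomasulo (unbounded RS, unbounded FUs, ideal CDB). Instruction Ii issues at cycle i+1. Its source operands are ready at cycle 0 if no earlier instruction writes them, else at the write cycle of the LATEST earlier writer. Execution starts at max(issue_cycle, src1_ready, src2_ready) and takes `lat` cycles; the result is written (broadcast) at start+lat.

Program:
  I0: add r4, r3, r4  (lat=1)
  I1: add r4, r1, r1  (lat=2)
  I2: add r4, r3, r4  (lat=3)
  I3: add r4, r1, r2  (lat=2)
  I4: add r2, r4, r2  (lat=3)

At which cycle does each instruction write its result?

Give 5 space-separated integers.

I0 add r4: issue@1 deps=(None,None) exec_start@1 write@2
I1 add r4: issue@2 deps=(None,None) exec_start@2 write@4
I2 add r4: issue@3 deps=(None,1) exec_start@4 write@7
I3 add r4: issue@4 deps=(None,None) exec_start@4 write@6
I4 add r2: issue@5 deps=(3,None) exec_start@6 write@9

Answer: 2 4 7 6 9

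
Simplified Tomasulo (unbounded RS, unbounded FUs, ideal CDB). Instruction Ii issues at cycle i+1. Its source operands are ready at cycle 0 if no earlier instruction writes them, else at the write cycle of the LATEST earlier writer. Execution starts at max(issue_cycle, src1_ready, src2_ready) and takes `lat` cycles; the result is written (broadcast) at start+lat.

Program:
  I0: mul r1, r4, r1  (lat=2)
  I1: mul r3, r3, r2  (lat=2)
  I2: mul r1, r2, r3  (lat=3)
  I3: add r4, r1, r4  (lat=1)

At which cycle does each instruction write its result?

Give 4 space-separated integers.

I0 mul r1: issue@1 deps=(None,None) exec_start@1 write@3
I1 mul r3: issue@2 deps=(None,None) exec_start@2 write@4
I2 mul r1: issue@3 deps=(None,1) exec_start@4 write@7
I3 add r4: issue@4 deps=(2,None) exec_start@7 write@8

Answer: 3 4 7 8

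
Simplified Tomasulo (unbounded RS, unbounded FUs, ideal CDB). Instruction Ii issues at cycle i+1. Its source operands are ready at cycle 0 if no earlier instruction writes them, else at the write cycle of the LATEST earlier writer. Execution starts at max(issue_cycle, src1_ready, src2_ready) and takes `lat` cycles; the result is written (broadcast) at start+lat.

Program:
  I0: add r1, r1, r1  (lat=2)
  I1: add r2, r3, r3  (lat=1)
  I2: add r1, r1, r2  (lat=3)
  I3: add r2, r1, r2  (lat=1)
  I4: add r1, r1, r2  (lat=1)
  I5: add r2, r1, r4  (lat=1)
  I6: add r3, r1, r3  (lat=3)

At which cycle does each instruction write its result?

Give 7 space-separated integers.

Answer: 3 3 6 7 8 9 11

Derivation:
I0 add r1: issue@1 deps=(None,None) exec_start@1 write@3
I1 add r2: issue@2 deps=(None,None) exec_start@2 write@3
I2 add r1: issue@3 deps=(0,1) exec_start@3 write@6
I3 add r2: issue@4 deps=(2,1) exec_start@6 write@7
I4 add r1: issue@5 deps=(2,3) exec_start@7 write@8
I5 add r2: issue@6 deps=(4,None) exec_start@8 write@9
I6 add r3: issue@7 deps=(4,None) exec_start@8 write@11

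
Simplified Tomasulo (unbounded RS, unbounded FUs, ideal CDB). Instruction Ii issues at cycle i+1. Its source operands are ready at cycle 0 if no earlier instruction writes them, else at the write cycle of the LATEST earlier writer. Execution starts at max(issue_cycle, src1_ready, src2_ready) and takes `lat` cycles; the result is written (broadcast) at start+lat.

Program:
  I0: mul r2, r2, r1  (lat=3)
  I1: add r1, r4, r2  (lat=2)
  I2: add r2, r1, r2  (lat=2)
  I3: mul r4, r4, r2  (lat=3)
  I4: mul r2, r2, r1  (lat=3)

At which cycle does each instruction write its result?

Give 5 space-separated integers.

Answer: 4 6 8 11 11

Derivation:
I0 mul r2: issue@1 deps=(None,None) exec_start@1 write@4
I1 add r1: issue@2 deps=(None,0) exec_start@4 write@6
I2 add r2: issue@3 deps=(1,0) exec_start@6 write@8
I3 mul r4: issue@4 deps=(None,2) exec_start@8 write@11
I4 mul r2: issue@5 deps=(2,1) exec_start@8 write@11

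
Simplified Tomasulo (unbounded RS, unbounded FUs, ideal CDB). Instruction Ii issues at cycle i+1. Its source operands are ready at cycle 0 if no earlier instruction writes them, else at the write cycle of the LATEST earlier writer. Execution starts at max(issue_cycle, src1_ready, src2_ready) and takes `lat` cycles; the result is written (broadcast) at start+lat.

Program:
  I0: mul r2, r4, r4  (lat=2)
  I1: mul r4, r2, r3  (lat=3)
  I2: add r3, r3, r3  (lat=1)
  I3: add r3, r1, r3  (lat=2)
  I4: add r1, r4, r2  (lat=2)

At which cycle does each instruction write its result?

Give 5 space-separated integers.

Answer: 3 6 4 6 8

Derivation:
I0 mul r2: issue@1 deps=(None,None) exec_start@1 write@3
I1 mul r4: issue@2 deps=(0,None) exec_start@3 write@6
I2 add r3: issue@3 deps=(None,None) exec_start@3 write@4
I3 add r3: issue@4 deps=(None,2) exec_start@4 write@6
I4 add r1: issue@5 deps=(1,0) exec_start@6 write@8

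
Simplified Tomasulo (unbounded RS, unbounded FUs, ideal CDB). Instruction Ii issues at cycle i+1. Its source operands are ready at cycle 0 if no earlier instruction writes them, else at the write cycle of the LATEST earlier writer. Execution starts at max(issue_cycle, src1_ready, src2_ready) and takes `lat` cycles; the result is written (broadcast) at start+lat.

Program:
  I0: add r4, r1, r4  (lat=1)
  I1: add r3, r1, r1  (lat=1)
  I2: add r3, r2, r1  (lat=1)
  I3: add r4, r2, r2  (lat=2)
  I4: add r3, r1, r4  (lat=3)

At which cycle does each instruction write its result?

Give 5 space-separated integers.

Answer: 2 3 4 6 9

Derivation:
I0 add r4: issue@1 deps=(None,None) exec_start@1 write@2
I1 add r3: issue@2 deps=(None,None) exec_start@2 write@3
I2 add r3: issue@3 deps=(None,None) exec_start@3 write@4
I3 add r4: issue@4 deps=(None,None) exec_start@4 write@6
I4 add r3: issue@5 deps=(None,3) exec_start@6 write@9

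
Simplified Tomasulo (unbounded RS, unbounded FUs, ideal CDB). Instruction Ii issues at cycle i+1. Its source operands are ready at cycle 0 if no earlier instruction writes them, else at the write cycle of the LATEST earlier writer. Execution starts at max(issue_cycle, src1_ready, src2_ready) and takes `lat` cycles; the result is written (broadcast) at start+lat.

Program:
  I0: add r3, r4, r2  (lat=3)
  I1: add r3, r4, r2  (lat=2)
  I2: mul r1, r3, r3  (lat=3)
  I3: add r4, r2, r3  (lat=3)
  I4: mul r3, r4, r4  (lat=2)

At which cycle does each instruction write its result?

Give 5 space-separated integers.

Answer: 4 4 7 7 9

Derivation:
I0 add r3: issue@1 deps=(None,None) exec_start@1 write@4
I1 add r3: issue@2 deps=(None,None) exec_start@2 write@4
I2 mul r1: issue@3 deps=(1,1) exec_start@4 write@7
I3 add r4: issue@4 deps=(None,1) exec_start@4 write@7
I4 mul r3: issue@5 deps=(3,3) exec_start@7 write@9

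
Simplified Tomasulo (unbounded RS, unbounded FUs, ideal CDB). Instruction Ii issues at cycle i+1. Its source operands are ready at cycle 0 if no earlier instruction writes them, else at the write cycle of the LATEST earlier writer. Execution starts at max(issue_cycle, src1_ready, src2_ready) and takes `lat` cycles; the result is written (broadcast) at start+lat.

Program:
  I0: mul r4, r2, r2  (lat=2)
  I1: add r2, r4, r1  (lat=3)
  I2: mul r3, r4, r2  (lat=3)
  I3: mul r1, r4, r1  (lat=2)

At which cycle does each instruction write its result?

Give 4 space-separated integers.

I0 mul r4: issue@1 deps=(None,None) exec_start@1 write@3
I1 add r2: issue@2 deps=(0,None) exec_start@3 write@6
I2 mul r3: issue@3 deps=(0,1) exec_start@6 write@9
I3 mul r1: issue@4 deps=(0,None) exec_start@4 write@6

Answer: 3 6 9 6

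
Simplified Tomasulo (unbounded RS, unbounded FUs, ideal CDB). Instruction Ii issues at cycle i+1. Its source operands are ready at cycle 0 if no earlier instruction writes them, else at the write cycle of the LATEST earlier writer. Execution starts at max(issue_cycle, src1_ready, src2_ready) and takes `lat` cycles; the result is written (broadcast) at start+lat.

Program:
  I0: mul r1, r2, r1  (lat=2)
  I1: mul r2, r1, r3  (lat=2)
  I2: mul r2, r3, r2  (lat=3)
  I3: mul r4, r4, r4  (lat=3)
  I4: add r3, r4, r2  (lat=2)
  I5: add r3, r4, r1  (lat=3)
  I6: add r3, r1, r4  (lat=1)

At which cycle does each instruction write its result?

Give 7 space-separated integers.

I0 mul r1: issue@1 deps=(None,None) exec_start@1 write@3
I1 mul r2: issue@2 deps=(0,None) exec_start@3 write@5
I2 mul r2: issue@3 deps=(None,1) exec_start@5 write@8
I3 mul r4: issue@4 deps=(None,None) exec_start@4 write@7
I4 add r3: issue@5 deps=(3,2) exec_start@8 write@10
I5 add r3: issue@6 deps=(3,0) exec_start@7 write@10
I6 add r3: issue@7 deps=(0,3) exec_start@7 write@8

Answer: 3 5 8 7 10 10 8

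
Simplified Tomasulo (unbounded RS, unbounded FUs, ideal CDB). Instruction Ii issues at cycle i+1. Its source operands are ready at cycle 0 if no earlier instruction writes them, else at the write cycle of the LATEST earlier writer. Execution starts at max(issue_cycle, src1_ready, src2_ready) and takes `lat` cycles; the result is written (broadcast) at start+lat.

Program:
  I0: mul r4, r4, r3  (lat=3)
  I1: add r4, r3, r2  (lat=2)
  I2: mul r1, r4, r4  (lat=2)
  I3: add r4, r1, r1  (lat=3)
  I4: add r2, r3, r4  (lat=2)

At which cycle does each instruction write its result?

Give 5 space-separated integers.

Answer: 4 4 6 9 11

Derivation:
I0 mul r4: issue@1 deps=(None,None) exec_start@1 write@4
I1 add r4: issue@2 deps=(None,None) exec_start@2 write@4
I2 mul r1: issue@3 deps=(1,1) exec_start@4 write@6
I3 add r4: issue@4 deps=(2,2) exec_start@6 write@9
I4 add r2: issue@5 deps=(None,3) exec_start@9 write@11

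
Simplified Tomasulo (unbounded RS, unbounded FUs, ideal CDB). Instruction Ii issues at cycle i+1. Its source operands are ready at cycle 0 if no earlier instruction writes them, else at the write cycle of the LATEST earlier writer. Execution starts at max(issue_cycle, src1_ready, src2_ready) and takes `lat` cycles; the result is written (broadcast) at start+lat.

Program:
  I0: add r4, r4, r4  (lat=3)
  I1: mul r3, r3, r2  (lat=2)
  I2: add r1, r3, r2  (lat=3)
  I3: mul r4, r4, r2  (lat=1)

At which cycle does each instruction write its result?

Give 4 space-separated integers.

Answer: 4 4 7 5

Derivation:
I0 add r4: issue@1 deps=(None,None) exec_start@1 write@4
I1 mul r3: issue@2 deps=(None,None) exec_start@2 write@4
I2 add r1: issue@3 deps=(1,None) exec_start@4 write@7
I3 mul r4: issue@4 deps=(0,None) exec_start@4 write@5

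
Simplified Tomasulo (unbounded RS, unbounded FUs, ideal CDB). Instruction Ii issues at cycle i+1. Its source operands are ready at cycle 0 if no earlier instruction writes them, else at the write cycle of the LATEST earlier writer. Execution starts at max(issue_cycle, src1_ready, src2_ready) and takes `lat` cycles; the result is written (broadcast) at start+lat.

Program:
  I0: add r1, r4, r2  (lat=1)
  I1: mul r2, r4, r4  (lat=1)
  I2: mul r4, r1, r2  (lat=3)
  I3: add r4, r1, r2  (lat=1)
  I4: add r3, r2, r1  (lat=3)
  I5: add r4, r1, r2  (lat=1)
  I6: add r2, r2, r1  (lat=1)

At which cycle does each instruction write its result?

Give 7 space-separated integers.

Answer: 2 3 6 5 8 7 8

Derivation:
I0 add r1: issue@1 deps=(None,None) exec_start@1 write@2
I1 mul r2: issue@2 deps=(None,None) exec_start@2 write@3
I2 mul r4: issue@3 deps=(0,1) exec_start@3 write@6
I3 add r4: issue@4 deps=(0,1) exec_start@4 write@5
I4 add r3: issue@5 deps=(1,0) exec_start@5 write@8
I5 add r4: issue@6 deps=(0,1) exec_start@6 write@7
I6 add r2: issue@7 deps=(1,0) exec_start@7 write@8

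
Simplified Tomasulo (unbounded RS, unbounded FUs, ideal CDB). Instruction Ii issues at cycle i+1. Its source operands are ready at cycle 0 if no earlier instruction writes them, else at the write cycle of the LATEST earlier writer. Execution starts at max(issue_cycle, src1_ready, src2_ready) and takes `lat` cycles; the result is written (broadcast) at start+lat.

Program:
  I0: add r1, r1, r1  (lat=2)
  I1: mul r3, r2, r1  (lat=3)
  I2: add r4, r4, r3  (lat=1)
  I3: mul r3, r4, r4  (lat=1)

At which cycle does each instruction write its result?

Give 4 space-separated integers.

Answer: 3 6 7 8

Derivation:
I0 add r1: issue@1 deps=(None,None) exec_start@1 write@3
I1 mul r3: issue@2 deps=(None,0) exec_start@3 write@6
I2 add r4: issue@3 deps=(None,1) exec_start@6 write@7
I3 mul r3: issue@4 deps=(2,2) exec_start@7 write@8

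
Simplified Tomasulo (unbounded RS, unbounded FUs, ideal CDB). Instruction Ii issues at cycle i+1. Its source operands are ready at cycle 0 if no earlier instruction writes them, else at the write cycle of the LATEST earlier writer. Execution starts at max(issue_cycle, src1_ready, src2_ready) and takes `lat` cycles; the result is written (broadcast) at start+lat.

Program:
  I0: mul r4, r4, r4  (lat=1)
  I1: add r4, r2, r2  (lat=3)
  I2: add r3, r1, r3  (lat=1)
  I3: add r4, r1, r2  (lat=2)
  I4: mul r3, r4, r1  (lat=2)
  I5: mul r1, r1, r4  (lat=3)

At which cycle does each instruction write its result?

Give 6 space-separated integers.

Answer: 2 5 4 6 8 9

Derivation:
I0 mul r4: issue@1 deps=(None,None) exec_start@1 write@2
I1 add r4: issue@2 deps=(None,None) exec_start@2 write@5
I2 add r3: issue@3 deps=(None,None) exec_start@3 write@4
I3 add r4: issue@4 deps=(None,None) exec_start@4 write@6
I4 mul r3: issue@5 deps=(3,None) exec_start@6 write@8
I5 mul r1: issue@6 deps=(None,3) exec_start@6 write@9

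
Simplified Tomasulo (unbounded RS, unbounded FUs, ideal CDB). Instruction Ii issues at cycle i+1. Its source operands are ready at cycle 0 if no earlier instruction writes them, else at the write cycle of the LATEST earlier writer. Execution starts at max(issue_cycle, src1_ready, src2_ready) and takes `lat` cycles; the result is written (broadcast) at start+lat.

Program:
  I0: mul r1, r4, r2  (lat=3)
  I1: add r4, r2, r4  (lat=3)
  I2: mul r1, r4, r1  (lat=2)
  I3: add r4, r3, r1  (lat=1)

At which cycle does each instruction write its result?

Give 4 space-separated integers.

Answer: 4 5 7 8

Derivation:
I0 mul r1: issue@1 deps=(None,None) exec_start@1 write@4
I1 add r4: issue@2 deps=(None,None) exec_start@2 write@5
I2 mul r1: issue@3 deps=(1,0) exec_start@5 write@7
I3 add r4: issue@4 deps=(None,2) exec_start@7 write@8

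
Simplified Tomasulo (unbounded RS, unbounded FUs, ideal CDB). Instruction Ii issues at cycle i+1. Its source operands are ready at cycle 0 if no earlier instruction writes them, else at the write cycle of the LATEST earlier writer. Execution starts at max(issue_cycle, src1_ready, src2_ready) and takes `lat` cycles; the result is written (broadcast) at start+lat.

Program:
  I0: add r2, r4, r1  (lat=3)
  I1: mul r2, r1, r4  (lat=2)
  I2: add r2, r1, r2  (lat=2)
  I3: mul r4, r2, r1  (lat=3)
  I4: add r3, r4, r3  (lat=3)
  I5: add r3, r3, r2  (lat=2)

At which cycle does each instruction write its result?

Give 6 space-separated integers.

I0 add r2: issue@1 deps=(None,None) exec_start@1 write@4
I1 mul r2: issue@2 deps=(None,None) exec_start@2 write@4
I2 add r2: issue@3 deps=(None,1) exec_start@4 write@6
I3 mul r4: issue@4 deps=(2,None) exec_start@6 write@9
I4 add r3: issue@5 deps=(3,None) exec_start@9 write@12
I5 add r3: issue@6 deps=(4,2) exec_start@12 write@14

Answer: 4 4 6 9 12 14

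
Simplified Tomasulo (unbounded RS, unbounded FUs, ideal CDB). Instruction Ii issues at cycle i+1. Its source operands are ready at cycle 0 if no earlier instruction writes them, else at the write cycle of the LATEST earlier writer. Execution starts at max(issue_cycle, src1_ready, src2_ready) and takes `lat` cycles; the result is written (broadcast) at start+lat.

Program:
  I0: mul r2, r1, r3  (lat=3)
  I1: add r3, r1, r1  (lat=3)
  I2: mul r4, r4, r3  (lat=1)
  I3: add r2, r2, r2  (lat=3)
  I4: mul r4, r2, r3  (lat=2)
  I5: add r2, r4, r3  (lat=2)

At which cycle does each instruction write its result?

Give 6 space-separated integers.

I0 mul r2: issue@1 deps=(None,None) exec_start@1 write@4
I1 add r3: issue@2 deps=(None,None) exec_start@2 write@5
I2 mul r4: issue@3 deps=(None,1) exec_start@5 write@6
I3 add r2: issue@4 deps=(0,0) exec_start@4 write@7
I4 mul r4: issue@5 deps=(3,1) exec_start@7 write@9
I5 add r2: issue@6 deps=(4,1) exec_start@9 write@11

Answer: 4 5 6 7 9 11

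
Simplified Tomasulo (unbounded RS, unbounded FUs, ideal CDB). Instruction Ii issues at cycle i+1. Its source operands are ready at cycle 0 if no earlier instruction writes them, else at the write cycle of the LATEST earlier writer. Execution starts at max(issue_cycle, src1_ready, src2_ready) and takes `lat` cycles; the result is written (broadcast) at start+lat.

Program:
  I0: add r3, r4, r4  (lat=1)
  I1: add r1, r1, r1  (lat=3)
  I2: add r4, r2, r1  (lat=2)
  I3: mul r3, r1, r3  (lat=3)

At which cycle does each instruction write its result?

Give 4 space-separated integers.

Answer: 2 5 7 8

Derivation:
I0 add r3: issue@1 deps=(None,None) exec_start@1 write@2
I1 add r1: issue@2 deps=(None,None) exec_start@2 write@5
I2 add r4: issue@3 deps=(None,1) exec_start@5 write@7
I3 mul r3: issue@4 deps=(1,0) exec_start@5 write@8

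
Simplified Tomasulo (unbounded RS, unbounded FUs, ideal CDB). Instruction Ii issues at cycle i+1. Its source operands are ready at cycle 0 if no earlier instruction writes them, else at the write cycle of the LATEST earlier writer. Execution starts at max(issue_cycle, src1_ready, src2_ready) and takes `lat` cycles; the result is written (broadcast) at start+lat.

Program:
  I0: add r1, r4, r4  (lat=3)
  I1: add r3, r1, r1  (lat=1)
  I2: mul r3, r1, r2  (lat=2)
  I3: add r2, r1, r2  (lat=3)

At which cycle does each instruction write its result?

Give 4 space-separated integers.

I0 add r1: issue@1 deps=(None,None) exec_start@1 write@4
I1 add r3: issue@2 deps=(0,0) exec_start@4 write@5
I2 mul r3: issue@3 deps=(0,None) exec_start@4 write@6
I3 add r2: issue@4 deps=(0,None) exec_start@4 write@7

Answer: 4 5 6 7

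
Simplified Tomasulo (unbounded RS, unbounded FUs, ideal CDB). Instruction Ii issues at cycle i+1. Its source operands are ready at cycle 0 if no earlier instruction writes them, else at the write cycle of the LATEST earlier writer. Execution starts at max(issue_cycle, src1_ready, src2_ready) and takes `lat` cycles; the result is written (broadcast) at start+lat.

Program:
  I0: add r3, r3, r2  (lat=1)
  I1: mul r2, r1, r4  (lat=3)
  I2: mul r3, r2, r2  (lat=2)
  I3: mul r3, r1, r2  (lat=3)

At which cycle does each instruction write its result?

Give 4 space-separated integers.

I0 add r3: issue@1 deps=(None,None) exec_start@1 write@2
I1 mul r2: issue@2 deps=(None,None) exec_start@2 write@5
I2 mul r3: issue@3 deps=(1,1) exec_start@5 write@7
I3 mul r3: issue@4 deps=(None,1) exec_start@5 write@8

Answer: 2 5 7 8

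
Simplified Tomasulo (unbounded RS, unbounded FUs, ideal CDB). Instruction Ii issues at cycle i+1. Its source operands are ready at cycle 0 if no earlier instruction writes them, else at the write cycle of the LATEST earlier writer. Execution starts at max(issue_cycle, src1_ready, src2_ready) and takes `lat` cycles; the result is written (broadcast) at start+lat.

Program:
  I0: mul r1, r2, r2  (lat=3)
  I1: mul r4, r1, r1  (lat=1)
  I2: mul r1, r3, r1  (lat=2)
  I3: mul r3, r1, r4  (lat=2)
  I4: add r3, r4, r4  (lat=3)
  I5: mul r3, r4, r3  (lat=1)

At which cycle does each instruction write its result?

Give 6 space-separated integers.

I0 mul r1: issue@1 deps=(None,None) exec_start@1 write@4
I1 mul r4: issue@2 deps=(0,0) exec_start@4 write@5
I2 mul r1: issue@3 deps=(None,0) exec_start@4 write@6
I3 mul r3: issue@4 deps=(2,1) exec_start@6 write@8
I4 add r3: issue@5 deps=(1,1) exec_start@5 write@8
I5 mul r3: issue@6 deps=(1,4) exec_start@8 write@9

Answer: 4 5 6 8 8 9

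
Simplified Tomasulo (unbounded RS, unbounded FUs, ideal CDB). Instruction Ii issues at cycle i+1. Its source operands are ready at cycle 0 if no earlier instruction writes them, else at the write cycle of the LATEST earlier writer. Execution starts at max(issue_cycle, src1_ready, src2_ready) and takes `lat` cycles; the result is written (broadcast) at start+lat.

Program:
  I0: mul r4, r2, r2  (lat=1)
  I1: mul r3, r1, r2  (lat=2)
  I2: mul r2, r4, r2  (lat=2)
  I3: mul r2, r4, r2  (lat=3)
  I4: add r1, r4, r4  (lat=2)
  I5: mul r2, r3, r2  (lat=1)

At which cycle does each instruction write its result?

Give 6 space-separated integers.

I0 mul r4: issue@1 deps=(None,None) exec_start@1 write@2
I1 mul r3: issue@2 deps=(None,None) exec_start@2 write@4
I2 mul r2: issue@3 deps=(0,None) exec_start@3 write@5
I3 mul r2: issue@4 deps=(0,2) exec_start@5 write@8
I4 add r1: issue@5 deps=(0,0) exec_start@5 write@7
I5 mul r2: issue@6 deps=(1,3) exec_start@8 write@9

Answer: 2 4 5 8 7 9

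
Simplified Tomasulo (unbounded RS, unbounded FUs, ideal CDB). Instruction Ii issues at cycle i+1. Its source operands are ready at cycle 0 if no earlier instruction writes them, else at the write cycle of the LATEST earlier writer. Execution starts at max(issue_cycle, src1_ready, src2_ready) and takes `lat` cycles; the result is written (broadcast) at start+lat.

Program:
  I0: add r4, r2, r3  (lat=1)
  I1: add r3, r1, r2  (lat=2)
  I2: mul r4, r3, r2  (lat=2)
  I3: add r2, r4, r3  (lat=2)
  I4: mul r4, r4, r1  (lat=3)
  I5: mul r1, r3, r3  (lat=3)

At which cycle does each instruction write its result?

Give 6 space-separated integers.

I0 add r4: issue@1 deps=(None,None) exec_start@1 write@2
I1 add r3: issue@2 deps=(None,None) exec_start@2 write@4
I2 mul r4: issue@3 deps=(1,None) exec_start@4 write@6
I3 add r2: issue@4 deps=(2,1) exec_start@6 write@8
I4 mul r4: issue@5 deps=(2,None) exec_start@6 write@9
I5 mul r1: issue@6 deps=(1,1) exec_start@6 write@9

Answer: 2 4 6 8 9 9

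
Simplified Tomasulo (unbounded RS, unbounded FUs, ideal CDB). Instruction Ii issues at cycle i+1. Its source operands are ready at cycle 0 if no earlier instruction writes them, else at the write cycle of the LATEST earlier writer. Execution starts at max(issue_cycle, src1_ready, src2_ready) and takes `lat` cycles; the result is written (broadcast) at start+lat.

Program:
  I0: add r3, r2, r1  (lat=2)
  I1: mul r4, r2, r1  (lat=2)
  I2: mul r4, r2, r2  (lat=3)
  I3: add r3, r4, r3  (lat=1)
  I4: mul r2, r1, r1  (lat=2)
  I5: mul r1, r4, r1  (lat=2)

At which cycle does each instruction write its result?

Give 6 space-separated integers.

Answer: 3 4 6 7 7 8

Derivation:
I0 add r3: issue@1 deps=(None,None) exec_start@1 write@3
I1 mul r4: issue@2 deps=(None,None) exec_start@2 write@4
I2 mul r4: issue@3 deps=(None,None) exec_start@3 write@6
I3 add r3: issue@4 deps=(2,0) exec_start@6 write@7
I4 mul r2: issue@5 deps=(None,None) exec_start@5 write@7
I5 mul r1: issue@6 deps=(2,None) exec_start@6 write@8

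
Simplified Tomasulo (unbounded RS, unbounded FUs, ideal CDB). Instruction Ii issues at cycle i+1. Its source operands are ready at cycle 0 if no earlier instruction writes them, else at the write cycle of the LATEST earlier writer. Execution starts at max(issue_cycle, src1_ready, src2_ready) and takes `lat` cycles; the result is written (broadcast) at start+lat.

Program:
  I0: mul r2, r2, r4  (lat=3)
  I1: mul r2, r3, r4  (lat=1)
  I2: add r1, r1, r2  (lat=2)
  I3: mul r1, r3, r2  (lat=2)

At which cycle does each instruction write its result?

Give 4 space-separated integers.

I0 mul r2: issue@1 deps=(None,None) exec_start@1 write@4
I1 mul r2: issue@2 deps=(None,None) exec_start@2 write@3
I2 add r1: issue@3 deps=(None,1) exec_start@3 write@5
I3 mul r1: issue@4 deps=(None,1) exec_start@4 write@6

Answer: 4 3 5 6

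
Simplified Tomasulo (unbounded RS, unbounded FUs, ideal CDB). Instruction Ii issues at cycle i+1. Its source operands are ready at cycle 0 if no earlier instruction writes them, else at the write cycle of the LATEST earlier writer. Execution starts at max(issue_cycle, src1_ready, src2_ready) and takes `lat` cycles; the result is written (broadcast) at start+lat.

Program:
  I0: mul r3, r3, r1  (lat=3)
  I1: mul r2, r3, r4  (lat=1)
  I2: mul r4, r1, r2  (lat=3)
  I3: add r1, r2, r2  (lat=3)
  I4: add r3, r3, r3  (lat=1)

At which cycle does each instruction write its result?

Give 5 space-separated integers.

I0 mul r3: issue@1 deps=(None,None) exec_start@1 write@4
I1 mul r2: issue@2 deps=(0,None) exec_start@4 write@5
I2 mul r4: issue@3 deps=(None,1) exec_start@5 write@8
I3 add r1: issue@4 deps=(1,1) exec_start@5 write@8
I4 add r3: issue@5 deps=(0,0) exec_start@5 write@6

Answer: 4 5 8 8 6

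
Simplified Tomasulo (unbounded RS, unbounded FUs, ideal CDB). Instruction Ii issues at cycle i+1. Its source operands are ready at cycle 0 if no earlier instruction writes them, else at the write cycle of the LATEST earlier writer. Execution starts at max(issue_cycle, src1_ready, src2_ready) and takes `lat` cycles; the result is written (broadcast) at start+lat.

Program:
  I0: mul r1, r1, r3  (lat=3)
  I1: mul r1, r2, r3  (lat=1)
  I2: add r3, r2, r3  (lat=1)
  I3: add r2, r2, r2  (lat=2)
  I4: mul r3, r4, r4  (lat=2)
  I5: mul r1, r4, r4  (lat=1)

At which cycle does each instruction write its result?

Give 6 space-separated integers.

Answer: 4 3 4 6 7 7

Derivation:
I0 mul r1: issue@1 deps=(None,None) exec_start@1 write@4
I1 mul r1: issue@2 deps=(None,None) exec_start@2 write@3
I2 add r3: issue@3 deps=(None,None) exec_start@3 write@4
I3 add r2: issue@4 deps=(None,None) exec_start@4 write@6
I4 mul r3: issue@5 deps=(None,None) exec_start@5 write@7
I5 mul r1: issue@6 deps=(None,None) exec_start@6 write@7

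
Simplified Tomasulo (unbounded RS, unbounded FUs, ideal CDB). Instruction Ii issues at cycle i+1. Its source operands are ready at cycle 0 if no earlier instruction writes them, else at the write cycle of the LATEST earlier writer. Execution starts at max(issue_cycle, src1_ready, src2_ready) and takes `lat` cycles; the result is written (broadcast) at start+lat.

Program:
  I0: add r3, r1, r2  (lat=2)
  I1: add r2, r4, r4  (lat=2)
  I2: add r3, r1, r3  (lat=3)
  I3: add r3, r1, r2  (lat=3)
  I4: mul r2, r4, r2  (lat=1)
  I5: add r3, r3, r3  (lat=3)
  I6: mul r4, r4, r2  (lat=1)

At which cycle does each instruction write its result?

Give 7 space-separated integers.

I0 add r3: issue@1 deps=(None,None) exec_start@1 write@3
I1 add r2: issue@2 deps=(None,None) exec_start@2 write@4
I2 add r3: issue@3 deps=(None,0) exec_start@3 write@6
I3 add r3: issue@4 deps=(None,1) exec_start@4 write@7
I4 mul r2: issue@5 deps=(None,1) exec_start@5 write@6
I5 add r3: issue@6 deps=(3,3) exec_start@7 write@10
I6 mul r4: issue@7 deps=(None,4) exec_start@7 write@8

Answer: 3 4 6 7 6 10 8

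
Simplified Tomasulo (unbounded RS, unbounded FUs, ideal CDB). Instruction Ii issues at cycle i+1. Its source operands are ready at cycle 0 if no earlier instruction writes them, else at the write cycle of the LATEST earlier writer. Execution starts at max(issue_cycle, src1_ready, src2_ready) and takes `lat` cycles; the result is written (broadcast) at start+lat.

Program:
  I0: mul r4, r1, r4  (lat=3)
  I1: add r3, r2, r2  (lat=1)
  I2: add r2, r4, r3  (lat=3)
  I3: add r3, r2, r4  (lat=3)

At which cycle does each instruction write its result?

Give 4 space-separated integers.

Answer: 4 3 7 10

Derivation:
I0 mul r4: issue@1 deps=(None,None) exec_start@1 write@4
I1 add r3: issue@2 deps=(None,None) exec_start@2 write@3
I2 add r2: issue@3 deps=(0,1) exec_start@4 write@7
I3 add r3: issue@4 deps=(2,0) exec_start@7 write@10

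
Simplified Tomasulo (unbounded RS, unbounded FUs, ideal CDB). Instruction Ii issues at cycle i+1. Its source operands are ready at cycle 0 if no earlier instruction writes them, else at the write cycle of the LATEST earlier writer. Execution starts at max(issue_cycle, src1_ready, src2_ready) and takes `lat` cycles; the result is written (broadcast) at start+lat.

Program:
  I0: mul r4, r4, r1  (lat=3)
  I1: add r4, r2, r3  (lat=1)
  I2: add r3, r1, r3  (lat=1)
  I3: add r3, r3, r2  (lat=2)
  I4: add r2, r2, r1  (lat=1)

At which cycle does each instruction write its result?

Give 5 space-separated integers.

Answer: 4 3 4 6 6

Derivation:
I0 mul r4: issue@1 deps=(None,None) exec_start@1 write@4
I1 add r4: issue@2 deps=(None,None) exec_start@2 write@3
I2 add r3: issue@3 deps=(None,None) exec_start@3 write@4
I3 add r3: issue@4 deps=(2,None) exec_start@4 write@6
I4 add r2: issue@5 deps=(None,None) exec_start@5 write@6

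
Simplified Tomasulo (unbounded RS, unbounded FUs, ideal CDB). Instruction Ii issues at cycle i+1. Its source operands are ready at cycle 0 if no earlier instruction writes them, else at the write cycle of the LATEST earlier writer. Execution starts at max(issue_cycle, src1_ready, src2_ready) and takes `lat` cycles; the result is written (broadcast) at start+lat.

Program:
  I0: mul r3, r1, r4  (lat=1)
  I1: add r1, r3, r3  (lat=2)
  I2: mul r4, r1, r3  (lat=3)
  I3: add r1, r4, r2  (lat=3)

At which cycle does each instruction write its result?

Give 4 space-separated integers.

Answer: 2 4 7 10

Derivation:
I0 mul r3: issue@1 deps=(None,None) exec_start@1 write@2
I1 add r1: issue@2 deps=(0,0) exec_start@2 write@4
I2 mul r4: issue@3 deps=(1,0) exec_start@4 write@7
I3 add r1: issue@4 deps=(2,None) exec_start@7 write@10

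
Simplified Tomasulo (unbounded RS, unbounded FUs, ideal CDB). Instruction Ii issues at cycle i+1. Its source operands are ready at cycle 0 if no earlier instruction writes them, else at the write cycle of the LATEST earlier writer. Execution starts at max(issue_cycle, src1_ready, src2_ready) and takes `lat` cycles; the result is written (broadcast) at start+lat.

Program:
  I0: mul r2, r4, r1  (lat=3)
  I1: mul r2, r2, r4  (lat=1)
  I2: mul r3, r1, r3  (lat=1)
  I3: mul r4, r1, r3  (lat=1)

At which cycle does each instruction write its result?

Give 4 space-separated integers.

Answer: 4 5 4 5

Derivation:
I0 mul r2: issue@1 deps=(None,None) exec_start@1 write@4
I1 mul r2: issue@2 deps=(0,None) exec_start@4 write@5
I2 mul r3: issue@3 deps=(None,None) exec_start@3 write@4
I3 mul r4: issue@4 deps=(None,2) exec_start@4 write@5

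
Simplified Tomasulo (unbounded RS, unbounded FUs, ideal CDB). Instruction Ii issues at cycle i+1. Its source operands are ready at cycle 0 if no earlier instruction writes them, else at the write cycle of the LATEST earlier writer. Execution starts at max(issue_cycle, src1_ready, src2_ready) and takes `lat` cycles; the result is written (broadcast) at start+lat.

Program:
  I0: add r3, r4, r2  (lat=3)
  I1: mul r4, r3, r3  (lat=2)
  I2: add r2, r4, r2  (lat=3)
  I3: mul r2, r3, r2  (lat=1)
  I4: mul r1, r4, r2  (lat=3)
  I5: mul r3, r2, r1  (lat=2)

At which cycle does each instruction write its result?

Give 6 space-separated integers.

Answer: 4 6 9 10 13 15

Derivation:
I0 add r3: issue@1 deps=(None,None) exec_start@1 write@4
I1 mul r4: issue@2 deps=(0,0) exec_start@4 write@6
I2 add r2: issue@3 deps=(1,None) exec_start@6 write@9
I3 mul r2: issue@4 deps=(0,2) exec_start@9 write@10
I4 mul r1: issue@5 deps=(1,3) exec_start@10 write@13
I5 mul r3: issue@6 deps=(3,4) exec_start@13 write@15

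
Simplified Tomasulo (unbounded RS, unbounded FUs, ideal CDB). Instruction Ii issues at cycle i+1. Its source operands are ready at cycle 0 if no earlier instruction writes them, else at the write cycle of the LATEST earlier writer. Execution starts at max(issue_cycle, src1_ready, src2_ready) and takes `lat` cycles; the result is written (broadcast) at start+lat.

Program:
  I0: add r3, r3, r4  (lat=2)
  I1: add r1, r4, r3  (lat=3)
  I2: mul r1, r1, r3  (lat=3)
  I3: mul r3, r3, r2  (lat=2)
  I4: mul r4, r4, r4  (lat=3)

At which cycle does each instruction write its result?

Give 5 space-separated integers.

Answer: 3 6 9 6 8

Derivation:
I0 add r3: issue@1 deps=(None,None) exec_start@1 write@3
I1 add r1: issue@2 deps=(None,0) exec_start@3 write@6
I2 mul r1: issue@3 deps=(1,0) exec_start@6 write@9
I3 mul r3: issue@4 deps=(0,None) exec_start@4 write@6
I4 mul r4: issue@5 deps=(None,None) exec_start@5 write@8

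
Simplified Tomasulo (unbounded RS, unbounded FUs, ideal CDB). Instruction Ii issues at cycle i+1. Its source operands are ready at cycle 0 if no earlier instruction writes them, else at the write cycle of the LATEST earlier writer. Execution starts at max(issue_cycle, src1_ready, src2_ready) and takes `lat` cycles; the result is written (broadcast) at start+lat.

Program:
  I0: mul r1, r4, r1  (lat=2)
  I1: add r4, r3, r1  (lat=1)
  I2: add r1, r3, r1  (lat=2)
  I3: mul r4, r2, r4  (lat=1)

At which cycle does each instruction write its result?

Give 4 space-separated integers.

I0 mul r1: issue@1 deps=(None,None) exec_start@1 write@3
I1 add r4: issue@2 deps=(None,0) exec_start@3 write@4
I2 add r1: issue@3 deps=(None,0) exec_start@3 write@5
I3 mul r4: issue@4 deps=(None,1) exec_start@4 write@5

Answer: 3 4 5 5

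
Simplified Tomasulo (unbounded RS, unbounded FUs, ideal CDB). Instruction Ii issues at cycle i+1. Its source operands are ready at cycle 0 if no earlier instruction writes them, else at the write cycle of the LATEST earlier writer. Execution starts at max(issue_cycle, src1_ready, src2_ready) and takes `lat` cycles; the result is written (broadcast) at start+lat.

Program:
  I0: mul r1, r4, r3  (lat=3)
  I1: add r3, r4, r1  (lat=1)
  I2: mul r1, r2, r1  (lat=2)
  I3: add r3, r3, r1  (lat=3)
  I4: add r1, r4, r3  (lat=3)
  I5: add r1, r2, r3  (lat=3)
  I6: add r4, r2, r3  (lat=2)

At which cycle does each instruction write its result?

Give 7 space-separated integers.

Answer: 4 5 6 9 12 12 11

Derivation:
I0 mul r1: issue@1 deps=(None,None) exec_start@1 write@4
I1 add r3: issue@2 deps=(None,0) exec_start@4 write@5
I2 mul r1: issue@3 deps=(None,0) exec_start@4 write@6
I3 add r3: issue@4 deps=(1,2) exec_start@6 write@9
I4 add r1: issue@5 deps=(None,3) exec_start@9 write@12
I5 add r1: issue@6 deps=(None,3) exec_start@9 write@12
I6 add r4: issue@7 deps=(None,3) exec_start@9 write@11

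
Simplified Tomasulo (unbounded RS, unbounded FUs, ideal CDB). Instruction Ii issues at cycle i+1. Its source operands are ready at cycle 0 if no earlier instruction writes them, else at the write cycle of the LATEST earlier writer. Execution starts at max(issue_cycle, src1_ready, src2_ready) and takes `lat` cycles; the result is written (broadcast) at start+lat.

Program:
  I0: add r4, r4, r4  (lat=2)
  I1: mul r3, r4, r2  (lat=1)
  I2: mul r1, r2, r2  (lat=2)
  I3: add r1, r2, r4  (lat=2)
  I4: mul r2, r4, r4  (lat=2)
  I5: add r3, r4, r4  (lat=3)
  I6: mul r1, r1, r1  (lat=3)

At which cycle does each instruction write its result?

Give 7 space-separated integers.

I0 add r4: issue@1 deps=(None,None) exec_start@1 write@3
I1 mul r3: issue@2 deps=(0,None) exec_start@3 write@4
I2 mul r1: issue@3 deps=(None,None) exec_start@3 write@5
I3 add r1: issue@4 deps=(None,0) exec_start@4 write@6
I4 mul r2: issue@5 deps=(0,0) exec_start@5 write@7
I5 add r3: issue@6 deps=(0,0) exec_start@6 write@9
I6 mul r1: issue@7 deps=(3,3) exec_start@7 write@10

Answer: 3 4 5 6 7 9 10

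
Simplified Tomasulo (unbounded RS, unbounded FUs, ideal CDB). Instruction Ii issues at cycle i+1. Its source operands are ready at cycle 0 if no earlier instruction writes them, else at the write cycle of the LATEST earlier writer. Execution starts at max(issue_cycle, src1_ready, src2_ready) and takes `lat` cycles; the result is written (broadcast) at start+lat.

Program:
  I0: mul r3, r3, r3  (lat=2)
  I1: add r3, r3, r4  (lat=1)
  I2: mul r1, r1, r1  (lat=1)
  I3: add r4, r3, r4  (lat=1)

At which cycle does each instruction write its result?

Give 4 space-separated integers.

Answer: 3 4 4 5

Derivation:
I0 mul r3: issue@1 deps=(None,None) exec_start@1 write@3
I1 add r3: issue@2 deps=(0,None) exec_start@3 write@4
I2 mul r1: issue@3 deps=(None,None) exec_start@3 write@4
I3 add r4: issue@4 deps=(1,None) exec_start@4 write@5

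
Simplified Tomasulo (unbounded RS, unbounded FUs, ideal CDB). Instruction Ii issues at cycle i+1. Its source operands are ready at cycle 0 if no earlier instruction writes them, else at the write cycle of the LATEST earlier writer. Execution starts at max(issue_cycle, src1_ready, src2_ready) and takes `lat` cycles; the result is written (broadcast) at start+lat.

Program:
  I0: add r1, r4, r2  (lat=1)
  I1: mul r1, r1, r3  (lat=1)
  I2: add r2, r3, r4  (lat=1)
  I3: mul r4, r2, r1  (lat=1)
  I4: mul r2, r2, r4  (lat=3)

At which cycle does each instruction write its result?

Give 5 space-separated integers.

Answer: 2 3 4 5 8

Derivation:
I0 add r1: issue@1 deps=(None,None) exec_start@1 write@2
I1 mul r1: issue@2 deps=(0,None) exec_start@2 write@3
I2 add r2: issue@3 deps=(None,None) exec_start@3 write@4
I3 mul r4: issue@4 deps=(2,1) exec_start@4 write@5
I4 mul r2: issue@5 deps=(2,3) exec_start@5 write@8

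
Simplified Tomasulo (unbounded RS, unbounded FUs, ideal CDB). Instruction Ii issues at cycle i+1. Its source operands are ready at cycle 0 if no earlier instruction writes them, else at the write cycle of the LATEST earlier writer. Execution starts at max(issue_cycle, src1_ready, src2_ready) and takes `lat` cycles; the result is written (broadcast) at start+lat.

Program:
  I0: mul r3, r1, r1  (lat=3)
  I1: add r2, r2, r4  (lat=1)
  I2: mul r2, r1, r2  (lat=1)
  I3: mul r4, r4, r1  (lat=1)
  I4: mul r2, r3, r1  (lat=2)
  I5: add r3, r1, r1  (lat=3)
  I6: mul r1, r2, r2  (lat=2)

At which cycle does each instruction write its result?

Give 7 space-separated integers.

I0 mul r3: issue@1 deps=(None,None) exec_start@1 write@4
I1 add r2: issue@2 deps=(None,None) exec_start@2 write@3
I2 mul r2: issue@3 deps=(None,1) exec_start@3 write@4
I3 mul r4: issue@4 deps=(None,None) exec_start@4 write@5
I4 mul r2: issue@5 deps=(0,None) exec_start@5 write@7
I5 add r3: issue@6 deps=(None,None) exec_start@6 write@9
I6 mul r1: issue@7 deps=(4,4) exec_start@7 write@9

Answer: 4 3 4 5 7 9 9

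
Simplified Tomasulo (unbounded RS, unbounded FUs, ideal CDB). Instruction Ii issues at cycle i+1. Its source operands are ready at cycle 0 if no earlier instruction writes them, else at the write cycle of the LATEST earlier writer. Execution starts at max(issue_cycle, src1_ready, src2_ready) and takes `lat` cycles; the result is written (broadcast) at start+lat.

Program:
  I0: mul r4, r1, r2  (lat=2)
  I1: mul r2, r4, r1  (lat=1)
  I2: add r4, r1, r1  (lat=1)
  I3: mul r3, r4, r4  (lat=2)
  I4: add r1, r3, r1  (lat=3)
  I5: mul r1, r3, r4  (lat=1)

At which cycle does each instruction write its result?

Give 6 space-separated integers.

I0 mul r4: issue@1 deps=(None,None) exec_start@1 write@3
I1 mul r2: issue@2 deps=(0,None) exec_start@3 write@4
I2 add r4: issue@3 deps=(None,None) exec_start@3 write@4
I3 mul r3: issue@4 deps=(2,2) exec_start@4 write@6
I4 add r1: issue@5 deps=(3,None) exec_start@6 write@9
I5 mul r1: issue@6 deps=(3,2) exec_start@6 write@7

Answer: 3 4 4 6 9 7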